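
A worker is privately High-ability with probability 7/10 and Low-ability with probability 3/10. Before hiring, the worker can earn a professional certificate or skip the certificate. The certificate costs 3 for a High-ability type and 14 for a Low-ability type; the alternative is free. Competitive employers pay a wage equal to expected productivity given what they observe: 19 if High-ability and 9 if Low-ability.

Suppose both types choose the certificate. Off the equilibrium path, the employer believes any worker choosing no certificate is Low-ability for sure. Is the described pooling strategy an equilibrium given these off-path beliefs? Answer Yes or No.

No

On path, the employer holds the prior and pays 7/10·19 + 3/10·9 = 16. Off path (no certificate), believing Low-ability, it pays 9.
High-ability: the certificate nets 16 − 3 = 13; no certificate nets 9. High-ability stays.
Low-ability: the certificate nets 16 − 14 = 2; no certificate nets 9. Low-ability would deviate.
A type deviates, so pooling fails.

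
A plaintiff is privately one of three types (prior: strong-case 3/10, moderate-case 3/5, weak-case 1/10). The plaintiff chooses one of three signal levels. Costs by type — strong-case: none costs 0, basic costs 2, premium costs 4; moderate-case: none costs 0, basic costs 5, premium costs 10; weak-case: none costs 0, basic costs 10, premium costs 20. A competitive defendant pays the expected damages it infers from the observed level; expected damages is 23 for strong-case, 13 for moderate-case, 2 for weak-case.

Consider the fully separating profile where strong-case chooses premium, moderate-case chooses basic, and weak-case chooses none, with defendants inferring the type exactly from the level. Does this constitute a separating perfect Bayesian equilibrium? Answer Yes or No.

No

Separating settlements: premium → 23, basic → 13, none → 2.
strong-case (assigned premium): none: 2 − 0 = 2; basic: 13 − 2 = 11; premium: 23 − 4 = 19. strong-case stays.
moderate-case (assigned basic): none: 2 − 0 = 2; basic: 13 − 5 = 8; premium: 23 − 10 = 13. moderate-case prefers premium.
weak-case (assigned none): none: 2 − 0 = 2; basic: 13 − 10 = 3; premium: 23 − 20 = 3. weak-case prefers basic.
At least one type deviates; the separating profile fails.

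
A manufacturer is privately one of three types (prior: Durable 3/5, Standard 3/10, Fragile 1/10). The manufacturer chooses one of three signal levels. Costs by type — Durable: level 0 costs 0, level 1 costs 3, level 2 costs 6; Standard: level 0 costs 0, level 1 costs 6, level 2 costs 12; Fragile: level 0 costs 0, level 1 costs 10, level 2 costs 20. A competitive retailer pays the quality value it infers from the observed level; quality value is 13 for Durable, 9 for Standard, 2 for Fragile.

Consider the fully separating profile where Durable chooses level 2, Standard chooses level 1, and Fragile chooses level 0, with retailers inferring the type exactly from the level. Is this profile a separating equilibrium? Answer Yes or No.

Yes

Separating prices: level 2 → 13, level 1 → 9, level 0 → 2.
Durable (assigned level 2): level 0: 2 − 0 = 2; level 1: 9 − 3 = 6; level 2: 13 − 6 = 7. Durable stays.
Standard (assigned level 1): level 0: 2 − 0 = 2; level 1: 9 − 6 = 3; level 2: 13 − 12 = 1. Standard stays.
Fragile (assigned level 0): level 0: 2 − 0 = 2; level 1: 9 − 10 = -1; level 2: 13 − 20 = -7. Fragile stays.
Every type prefers its assigned level; separation holds.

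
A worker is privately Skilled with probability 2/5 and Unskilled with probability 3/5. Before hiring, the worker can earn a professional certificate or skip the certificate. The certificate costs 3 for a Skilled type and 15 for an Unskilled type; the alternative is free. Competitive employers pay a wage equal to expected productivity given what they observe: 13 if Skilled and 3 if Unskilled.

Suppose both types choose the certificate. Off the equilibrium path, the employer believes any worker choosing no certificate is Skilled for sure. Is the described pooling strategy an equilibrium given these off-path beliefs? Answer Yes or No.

No

On path, the employer holds the prior and pays 2/5·13 + 3/5·3 = 7. Off path (no certificate), believing Skilled, it pays 13.
Skilled: the certificate nets 7 − 3 = 4; no certificate nets 13. Skilled would deviate.
Unskilled: the certificate nets 7 − 15 = -8; no certificate nets 13. Unskilled would deviate.
A type deviates, so pooling fails.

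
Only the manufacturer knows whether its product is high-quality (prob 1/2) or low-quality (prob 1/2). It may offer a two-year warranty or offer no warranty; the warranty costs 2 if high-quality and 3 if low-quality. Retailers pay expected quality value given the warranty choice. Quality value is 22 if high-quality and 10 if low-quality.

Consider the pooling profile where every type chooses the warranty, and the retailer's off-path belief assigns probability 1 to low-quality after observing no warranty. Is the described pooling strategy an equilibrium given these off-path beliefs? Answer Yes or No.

Yes

On path, the retailer holds the prior and pays 1/2·22 + 1/2·10 = 16. Off path (no warranty), believing low-quality, it pays 10.
high-quality: the warranty nets 16 − 2 = 14; no warranty nets 10. high-quality stays.
low-quality: the warranty nets 16 − 3 = 13; no warranty nets 10. low-quality stays.
No type deviates, so pooling is sustained.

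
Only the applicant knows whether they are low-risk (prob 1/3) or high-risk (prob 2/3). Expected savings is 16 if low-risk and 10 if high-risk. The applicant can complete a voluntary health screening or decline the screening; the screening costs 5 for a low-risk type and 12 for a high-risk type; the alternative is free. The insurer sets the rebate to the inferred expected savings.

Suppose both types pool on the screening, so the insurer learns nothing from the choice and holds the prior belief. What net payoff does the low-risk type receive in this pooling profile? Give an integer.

Pooled rebate = 1/3·16 + 2/3·10 = 12.
low-risk pays cost 5 for the screening, so net payoff = 12 − 5 = 7.

7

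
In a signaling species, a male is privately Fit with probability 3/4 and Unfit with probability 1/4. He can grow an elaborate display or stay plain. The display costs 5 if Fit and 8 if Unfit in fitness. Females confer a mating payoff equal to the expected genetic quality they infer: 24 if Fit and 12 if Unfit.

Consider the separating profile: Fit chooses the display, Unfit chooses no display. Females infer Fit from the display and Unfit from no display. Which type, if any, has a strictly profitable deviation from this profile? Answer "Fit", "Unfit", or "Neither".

The display pays 24; no display pays 12.
Fit: assigned the display, nets 24 − 5 = 19; deviating to no display nets 12.
Unfit: assigned no display, nets 12; deviating to the display nets 24 − 8 = 16.
The Unfit type gains 4 by deviating.

Unfit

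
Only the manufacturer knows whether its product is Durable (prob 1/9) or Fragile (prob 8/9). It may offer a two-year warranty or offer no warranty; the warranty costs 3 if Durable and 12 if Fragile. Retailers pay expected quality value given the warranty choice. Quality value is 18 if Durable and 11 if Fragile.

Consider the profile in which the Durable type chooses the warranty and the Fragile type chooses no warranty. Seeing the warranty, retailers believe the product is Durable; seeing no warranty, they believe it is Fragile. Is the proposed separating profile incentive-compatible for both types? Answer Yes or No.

Yes

Under these beliefs, the warranty earns price 18 and no warranty earns price 11.
Durable: the warranty nets 18 − 3 = 15; no warranty nets 11. Durable prefers the warranty.
Fragile: the warranty nets 18 − 12 = 6; no warranty nets 11. Fragile prefers no warranty.
Neither type deviates, so the separating profile is an equilibrium.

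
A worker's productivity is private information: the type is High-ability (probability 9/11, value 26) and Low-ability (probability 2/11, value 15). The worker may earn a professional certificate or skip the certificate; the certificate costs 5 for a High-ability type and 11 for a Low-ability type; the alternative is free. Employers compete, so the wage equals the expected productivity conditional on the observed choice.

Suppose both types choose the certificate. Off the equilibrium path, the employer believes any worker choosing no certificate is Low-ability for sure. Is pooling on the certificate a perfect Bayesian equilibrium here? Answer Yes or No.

No

On path, the employer holds the prior and pays 9/11·26 + 2/11·15 = 24. Off path (no certificate), believing Low-ability, it pays 15.
High-ability: the certificate nets 24 − 5 = 19; no certificate nets 15. High-ability stays.
Low-ability: the certificate nets 24 − 11 = 13; no certificate nets 15. Low-ability would deviate.
A type deviates, so pooling fails.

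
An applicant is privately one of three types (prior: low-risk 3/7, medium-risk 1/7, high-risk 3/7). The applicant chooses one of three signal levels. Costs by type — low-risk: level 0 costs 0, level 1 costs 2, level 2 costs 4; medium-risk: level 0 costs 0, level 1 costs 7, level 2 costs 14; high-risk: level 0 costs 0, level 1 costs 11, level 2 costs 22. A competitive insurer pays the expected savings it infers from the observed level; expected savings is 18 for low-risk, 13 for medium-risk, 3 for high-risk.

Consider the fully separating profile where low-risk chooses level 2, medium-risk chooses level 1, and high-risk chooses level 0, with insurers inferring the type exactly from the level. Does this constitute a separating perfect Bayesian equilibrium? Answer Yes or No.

Yes

Separating rebates: level 2 → 18, level 1 → 13, level 0 → 3.
low-risk (assigned level 2): level 0: 3 − 0 = 3; level 1: 13 − 2 = 11; level 2: 18 − 4 = 14. low-risk stays.
medium-risk (assigned level 1): level 0: 3 − 0 = 3; level 1: 13 − 7 = 6; level 2: 18 − 14 = 4. medium-risk stays.
high-risk (assigned level 0): level 0: 3 − 0 = 3; level 1: 13 − 11 = 2; level 2: 18 − 22 = -4. high-risk stays.
Every type prefers its assigned level; separation holds.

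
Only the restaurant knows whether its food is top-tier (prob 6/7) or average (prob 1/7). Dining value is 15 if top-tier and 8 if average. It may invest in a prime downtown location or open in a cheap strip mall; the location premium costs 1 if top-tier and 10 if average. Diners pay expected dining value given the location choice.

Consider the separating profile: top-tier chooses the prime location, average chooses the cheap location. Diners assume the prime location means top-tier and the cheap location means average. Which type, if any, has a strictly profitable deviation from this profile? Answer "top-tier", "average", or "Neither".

The prime location pays 15; the cheap location pays 8.
top-tier: assigned the prime location, nets 15 − 1 = 14; deviating to the cheap location nets 8.
average: assigned the cheap location, nets 8; deviating to the prime location nets 15 − 10 = 5.
Both types strictly prefer their assigned action; no profitable deviation.

Neither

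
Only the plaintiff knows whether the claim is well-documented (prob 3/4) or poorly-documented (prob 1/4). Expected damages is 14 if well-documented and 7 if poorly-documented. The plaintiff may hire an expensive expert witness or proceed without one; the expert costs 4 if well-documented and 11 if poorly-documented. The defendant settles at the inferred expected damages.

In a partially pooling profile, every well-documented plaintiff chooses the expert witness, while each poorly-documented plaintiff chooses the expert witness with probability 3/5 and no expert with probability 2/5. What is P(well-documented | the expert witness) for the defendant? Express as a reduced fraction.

5/6

P(the expert witness) = (3/4)·1 + (1/4)·(3/5) = 9/10.
By Bayes' rule, P(well-documented | the expert witness) = (3/4) / (9/10) = 5/6.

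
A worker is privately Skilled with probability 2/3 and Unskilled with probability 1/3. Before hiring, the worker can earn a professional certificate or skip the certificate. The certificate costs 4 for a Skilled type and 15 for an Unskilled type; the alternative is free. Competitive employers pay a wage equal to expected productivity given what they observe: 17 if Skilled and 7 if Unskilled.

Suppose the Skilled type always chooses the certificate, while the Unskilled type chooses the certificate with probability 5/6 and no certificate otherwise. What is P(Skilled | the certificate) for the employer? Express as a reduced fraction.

P(the certificate) = (2/3)·1 + (1/3)·(5/6) = 17/18.
By Bayes' rule, P(Skilled | the certificate) = (2/3) / (17/18) = 12/17.

12/17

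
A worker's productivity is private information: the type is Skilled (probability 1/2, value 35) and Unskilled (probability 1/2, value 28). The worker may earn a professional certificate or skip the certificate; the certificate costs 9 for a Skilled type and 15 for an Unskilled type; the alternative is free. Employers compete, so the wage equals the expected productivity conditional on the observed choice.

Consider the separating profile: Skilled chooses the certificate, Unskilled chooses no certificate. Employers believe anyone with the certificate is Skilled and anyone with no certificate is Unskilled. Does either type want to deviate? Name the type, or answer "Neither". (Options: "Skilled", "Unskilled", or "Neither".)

The certificate pays 35; no certificate pays 28.
Skilled: assigned the certificate, nets 35 − 9 = 26; deviating to no certificate nets 28.
Unskilled: assigned no certificate, nets 28; deviating to the certificate nets 35 − 15 = 20.
The Skilled type gains 2 by deviating.

Skilled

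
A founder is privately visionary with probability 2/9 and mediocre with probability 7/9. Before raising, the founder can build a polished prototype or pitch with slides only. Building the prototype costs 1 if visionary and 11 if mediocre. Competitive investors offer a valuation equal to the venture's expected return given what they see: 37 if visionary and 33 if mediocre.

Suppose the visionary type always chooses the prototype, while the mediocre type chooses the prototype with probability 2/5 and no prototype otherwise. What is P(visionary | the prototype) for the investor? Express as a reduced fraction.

P(the prototype) = (2/9)·1 + (7/9)·(2/5) = 8/15.
By Bayes' rule, P(visionary | the prototype) = (2/9) / (8/15) = 5/12.

5/12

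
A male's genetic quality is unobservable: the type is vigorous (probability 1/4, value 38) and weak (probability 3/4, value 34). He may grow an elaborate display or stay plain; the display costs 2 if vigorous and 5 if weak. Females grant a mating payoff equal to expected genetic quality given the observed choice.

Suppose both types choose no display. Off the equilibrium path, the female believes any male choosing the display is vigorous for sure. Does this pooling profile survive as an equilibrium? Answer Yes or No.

On path, the female holds the prior and pays 1/4·38 + 3/4·34 = 35. Off path (the display), believing vigorous, it pays 38.
vigorous: no display nets 35; the display nets 38 − 2 = 36. vigorous would deviate.
weak: no display nets 35; the display nets 38 − 5 = 33. weak stays.
A type deviates, so pooling fails.

No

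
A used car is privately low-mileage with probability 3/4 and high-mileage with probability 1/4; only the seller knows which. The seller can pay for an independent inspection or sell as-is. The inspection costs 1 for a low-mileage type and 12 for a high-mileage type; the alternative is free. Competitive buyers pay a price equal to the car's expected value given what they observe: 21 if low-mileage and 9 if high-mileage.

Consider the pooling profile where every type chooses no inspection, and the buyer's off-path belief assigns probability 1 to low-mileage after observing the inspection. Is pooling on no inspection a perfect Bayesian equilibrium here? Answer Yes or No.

No

On path, the buyer holds the prior and pays 3/4·21 + 1/4·9 = 18. Off path (the inspection), believing low-mileage, it pays 21.
low-mileage: no inspection nets 18; the inspection nets 21 − 1 = 20. low-mileage would deviate.
high-mileage: no inspection nets 18; the inspection nets 21 − 12 = 9. high-mileage stays.
A type deviates, so pooling fails.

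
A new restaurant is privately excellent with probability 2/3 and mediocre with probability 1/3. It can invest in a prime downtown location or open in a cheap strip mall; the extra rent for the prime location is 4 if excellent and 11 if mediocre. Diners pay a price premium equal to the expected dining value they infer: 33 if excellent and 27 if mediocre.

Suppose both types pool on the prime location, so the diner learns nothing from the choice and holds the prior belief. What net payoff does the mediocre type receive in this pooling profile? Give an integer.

Pooled price premium = 2/3·33 + 1/3·27 = 31.
mediocre pays cost 11 for the prime location, so net payoff = 31 − 11 = 20.

20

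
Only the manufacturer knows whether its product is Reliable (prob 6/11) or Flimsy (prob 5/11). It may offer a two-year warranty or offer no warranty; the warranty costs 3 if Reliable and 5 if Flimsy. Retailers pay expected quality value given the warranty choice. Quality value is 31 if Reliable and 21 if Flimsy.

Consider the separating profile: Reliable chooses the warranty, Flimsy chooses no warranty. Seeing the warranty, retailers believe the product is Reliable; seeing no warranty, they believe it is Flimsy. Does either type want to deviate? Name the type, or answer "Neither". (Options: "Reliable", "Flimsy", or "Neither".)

Flimsy

The warranty pays 31; no warranty pays 21.
Reliable: assigned the warranty, nets 31 − 3 = 28; deviating to no warranty nets 21.
Flimsy: assigned no warranty, nets 21; deviating to the warranty nets 31 − 5 = 26.
The Flimsy type gains 5 by deviating.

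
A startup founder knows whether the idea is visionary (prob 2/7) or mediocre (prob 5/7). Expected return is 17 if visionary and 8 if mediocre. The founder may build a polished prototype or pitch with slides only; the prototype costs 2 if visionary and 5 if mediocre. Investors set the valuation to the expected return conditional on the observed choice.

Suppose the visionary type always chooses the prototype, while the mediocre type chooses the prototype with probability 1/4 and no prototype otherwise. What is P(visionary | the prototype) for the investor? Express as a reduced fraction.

8/13

P(the prototype) = (2/7)·1 + (5/7)·(1/4) = 13/28.
By Bayes' rule, P(visionary | the prototype) = (2/7) / (13/28) = 8/13.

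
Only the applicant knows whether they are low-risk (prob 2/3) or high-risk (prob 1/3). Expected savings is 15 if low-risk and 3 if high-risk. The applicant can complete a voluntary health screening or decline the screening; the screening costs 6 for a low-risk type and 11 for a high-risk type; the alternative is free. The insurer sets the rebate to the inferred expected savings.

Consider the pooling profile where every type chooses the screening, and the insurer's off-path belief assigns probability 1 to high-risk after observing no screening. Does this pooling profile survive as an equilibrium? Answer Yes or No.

No

On path, the insurer holds the prior and pays 2/3·15 + 1/3·3 = 11. Off path (no screening), believing high-risk, it pays 3.
low-risk: the screening nets 11 − 6 = 5; no screening nets 3. low-risk stays.
high-risk: the screening nets 11 − 11 = 0; no screening nets 3. high-risk would deviate.
A type deviates, so pooling fails.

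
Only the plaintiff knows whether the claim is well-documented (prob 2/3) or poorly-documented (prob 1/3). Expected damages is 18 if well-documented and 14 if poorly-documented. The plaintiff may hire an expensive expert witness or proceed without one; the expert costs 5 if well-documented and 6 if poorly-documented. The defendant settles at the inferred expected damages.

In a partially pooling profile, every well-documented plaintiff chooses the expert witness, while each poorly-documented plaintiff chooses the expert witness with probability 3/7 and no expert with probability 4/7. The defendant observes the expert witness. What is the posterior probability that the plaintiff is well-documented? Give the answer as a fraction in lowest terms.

P(the expert witness) = (2/3)·1 + (1/3)·(3/7) = 17/21.
By Bayes' rule, P(well-documented | the expert witness) = (2/3) / (17/21) = 14/17.

14/17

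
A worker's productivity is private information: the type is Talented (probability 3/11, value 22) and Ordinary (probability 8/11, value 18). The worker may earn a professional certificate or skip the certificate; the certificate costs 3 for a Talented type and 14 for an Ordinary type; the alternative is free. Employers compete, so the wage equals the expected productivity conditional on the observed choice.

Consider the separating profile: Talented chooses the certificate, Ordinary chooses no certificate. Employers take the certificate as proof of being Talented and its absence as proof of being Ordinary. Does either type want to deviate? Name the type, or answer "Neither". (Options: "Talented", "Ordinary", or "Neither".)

Neither

The certificate pays 22; no certificate pays 18.
Talented: assigned the certificate, nets 22 − 3 = 19; deviating to no certificate nets 18.
Ordinary: assigned no certificate, nets 18; deviating to the certificate nets 22 − 14 = 8.
Both types strictly prefer their assigned action; no profitable deviation.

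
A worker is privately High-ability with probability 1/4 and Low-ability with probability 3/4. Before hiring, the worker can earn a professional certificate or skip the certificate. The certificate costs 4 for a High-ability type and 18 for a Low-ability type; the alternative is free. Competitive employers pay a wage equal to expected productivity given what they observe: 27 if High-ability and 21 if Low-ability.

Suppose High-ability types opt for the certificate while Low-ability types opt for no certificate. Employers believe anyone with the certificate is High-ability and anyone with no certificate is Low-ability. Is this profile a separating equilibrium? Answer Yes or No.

Under these beliefs, the certificate earns wage 27 and no certificate earns wage 21.
High-ability: the certificate nets 27 − 4 = 23; no certificate nets 21. High-ability prefers the certificate.
Low-ability: the certificate nets 27 − 18 = 9; no certificate nets 21. Low-ability prefers no certificate.
Neither type deviates, so the separating profile is an equilibrium.

Yes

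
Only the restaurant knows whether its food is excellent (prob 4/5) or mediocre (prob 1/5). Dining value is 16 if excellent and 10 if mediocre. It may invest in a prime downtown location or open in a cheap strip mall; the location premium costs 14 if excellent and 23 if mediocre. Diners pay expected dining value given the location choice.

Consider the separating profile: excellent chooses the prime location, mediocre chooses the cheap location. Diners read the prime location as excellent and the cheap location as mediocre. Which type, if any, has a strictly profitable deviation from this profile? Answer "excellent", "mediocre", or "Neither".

The prime location pays 16; the cheap location pays 10.
excellent: assigned the prime location, nets 16 − 14 = 2; deviating to the cheap location nets 10.
mediocre: assigned the cheap location, nets 10; deviating to the prime location nets 16 − 23 = -7.
The excellent type gains 8 by deviating.

excellent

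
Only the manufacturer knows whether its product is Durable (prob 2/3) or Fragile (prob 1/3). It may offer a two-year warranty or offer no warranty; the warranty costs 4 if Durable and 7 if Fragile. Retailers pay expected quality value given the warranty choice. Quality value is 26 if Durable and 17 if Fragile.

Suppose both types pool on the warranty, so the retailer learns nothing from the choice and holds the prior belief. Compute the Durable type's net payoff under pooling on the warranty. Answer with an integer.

Pooled price = 2/3·26 + 1/3·17 = 23.
Durable pays cost 4 for the warranty, so net payoff = 23 − 4 = 19.

19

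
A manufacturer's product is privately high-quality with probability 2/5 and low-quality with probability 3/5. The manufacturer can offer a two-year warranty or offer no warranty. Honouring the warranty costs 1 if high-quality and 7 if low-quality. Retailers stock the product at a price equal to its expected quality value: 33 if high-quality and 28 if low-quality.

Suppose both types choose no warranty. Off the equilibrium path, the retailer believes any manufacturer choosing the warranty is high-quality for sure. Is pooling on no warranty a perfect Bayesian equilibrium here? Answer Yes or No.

On path, the retailer holds the prior and pays 2/5·33 + 3/5·28 = 30. Off path (the warranty), believing high-quality, it pays 33.
high-quality: no warranty nets 30; the warranty nets 33 − 1 = 32. high-quality would deviate.
low-quality: no warranty nets 30; the warranty nets 33 − 7 = 26. low-quality stays.
A type deviates, so pooling fails.

No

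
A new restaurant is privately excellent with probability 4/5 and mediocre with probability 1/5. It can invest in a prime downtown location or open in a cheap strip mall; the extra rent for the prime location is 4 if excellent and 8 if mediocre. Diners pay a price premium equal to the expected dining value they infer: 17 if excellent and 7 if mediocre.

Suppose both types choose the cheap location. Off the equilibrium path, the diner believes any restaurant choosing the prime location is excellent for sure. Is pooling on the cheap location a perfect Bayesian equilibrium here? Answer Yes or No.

Yes

On path, the diner holds the prior and pays 4/5·17 + 1/5·7 = 15. Off path (the prime location), believing excellent, it pays 17.
excellent: the cheap location nets 15; the prime location nets 17 − 4 = 13. excellent stays.
mediocre: the cheap location nets 15; the prime location nets 17 − 8 = 9. mediocre stays.
No type deviates, so pooling is sustained.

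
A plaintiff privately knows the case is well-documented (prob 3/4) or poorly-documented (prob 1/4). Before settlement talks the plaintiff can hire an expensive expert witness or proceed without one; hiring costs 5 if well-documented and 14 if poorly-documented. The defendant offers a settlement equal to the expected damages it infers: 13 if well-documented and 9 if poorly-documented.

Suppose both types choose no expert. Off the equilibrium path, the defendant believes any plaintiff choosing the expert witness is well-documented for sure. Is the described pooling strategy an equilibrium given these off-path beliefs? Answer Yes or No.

On path, the defendant holds the prior and pays 3/4·13 + 1/4·9 = 12. Off path (the expert witness), believing well-documented, it pays 13.
well-documented: no expert nets 12; the expert witness nets 13 − 5 = 8. well-documented stays.
poorly-documented: no expert nets 12; the expert witness nets 13 − 14 = -1. poorly-documented stays.
No type deviates, so pooling is sustained.

Yes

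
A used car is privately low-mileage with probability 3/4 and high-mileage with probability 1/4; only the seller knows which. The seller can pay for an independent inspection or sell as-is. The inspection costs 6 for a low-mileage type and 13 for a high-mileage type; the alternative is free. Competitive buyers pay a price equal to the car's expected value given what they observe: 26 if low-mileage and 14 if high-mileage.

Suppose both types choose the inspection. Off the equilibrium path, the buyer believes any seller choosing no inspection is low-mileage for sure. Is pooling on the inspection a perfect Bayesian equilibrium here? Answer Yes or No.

On path, the buyer holds the prior and pays 3/4·26 + 1/4·14 = 23. Off path (no inspection), believing low-mileage, it pays 26.
low-mileage: the inspection nets 23 − 6 = 17; no inspection nets 26. low-mileage would deviate.
high-mileage: the inspection nets 23 − 13 = 10; no inspection nets 26. high-mileage would deviate.
A type deviates, so pooling fails.

No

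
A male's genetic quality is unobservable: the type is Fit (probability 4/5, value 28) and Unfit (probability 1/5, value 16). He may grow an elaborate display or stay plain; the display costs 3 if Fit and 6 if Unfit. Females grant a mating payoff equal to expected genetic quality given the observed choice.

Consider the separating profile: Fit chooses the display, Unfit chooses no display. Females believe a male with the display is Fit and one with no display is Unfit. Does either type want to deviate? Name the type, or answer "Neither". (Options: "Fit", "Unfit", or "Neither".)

The display pays 28; no display pays 16.
Fit: assigned the display, nets 28 − 3 = 25; deviating to no display nets 16.
Unfit: assigned no display, nets 16; deviating to the display nets 28 − 6 = 22.
The Unfit type gains 6 by deviating.

Unfit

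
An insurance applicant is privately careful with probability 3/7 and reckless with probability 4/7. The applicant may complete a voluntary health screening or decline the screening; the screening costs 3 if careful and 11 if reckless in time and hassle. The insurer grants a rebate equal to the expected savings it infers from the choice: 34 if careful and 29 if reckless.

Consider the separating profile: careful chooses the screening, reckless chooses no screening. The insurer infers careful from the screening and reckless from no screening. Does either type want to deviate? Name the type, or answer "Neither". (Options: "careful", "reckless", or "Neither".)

Neither

The screening pays 34; no screening pays 29.
careful: assigned the screening, nets 34 − 3 = 31; deviating to no screening nets 29.
reckless: assigned no screening, nets 29; deviating to the screening nets 34 − 11 = 23.
Both types strictly prefer their assigned action; no profitable deviation.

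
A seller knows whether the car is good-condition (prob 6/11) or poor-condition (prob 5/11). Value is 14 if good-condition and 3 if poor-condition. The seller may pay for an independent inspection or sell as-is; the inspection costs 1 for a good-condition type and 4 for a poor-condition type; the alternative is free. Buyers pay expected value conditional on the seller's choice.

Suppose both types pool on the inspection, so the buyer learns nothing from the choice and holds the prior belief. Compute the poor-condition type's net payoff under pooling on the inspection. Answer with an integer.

Pooled price = 6/11·14 + 5/11·3 = 9.
poor-condition pays cost 4 for the inspection, so net payoff = 9 − 4 = 5.

5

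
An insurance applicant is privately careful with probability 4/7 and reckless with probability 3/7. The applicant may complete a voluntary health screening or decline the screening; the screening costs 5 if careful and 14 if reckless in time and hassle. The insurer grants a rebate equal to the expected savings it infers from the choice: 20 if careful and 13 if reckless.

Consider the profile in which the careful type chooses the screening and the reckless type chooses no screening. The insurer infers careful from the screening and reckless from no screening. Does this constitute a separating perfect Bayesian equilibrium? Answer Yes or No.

Yes

Under these beliefs, the screening earns rebate 20 and no screening earns rebate 13.
careful: the screening nets 20 − 5 = 15; no screening nets 13. careful prefers the screening.
reckless: the screening nets 20 − 14 = 6; no screening nets 13. reckless prefers no screening.
Neither type deviates, so the separating profile is an equilibrium.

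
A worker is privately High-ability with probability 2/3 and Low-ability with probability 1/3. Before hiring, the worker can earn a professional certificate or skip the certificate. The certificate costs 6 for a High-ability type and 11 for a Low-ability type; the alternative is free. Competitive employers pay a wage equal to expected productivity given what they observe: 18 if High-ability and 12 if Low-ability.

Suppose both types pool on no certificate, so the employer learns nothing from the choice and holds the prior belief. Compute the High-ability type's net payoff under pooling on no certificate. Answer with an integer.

16

Pooled wage = 2/3·18 + 1/3·12 = 16.
High-ability pays no cost for no certificate, so net payoff = 16.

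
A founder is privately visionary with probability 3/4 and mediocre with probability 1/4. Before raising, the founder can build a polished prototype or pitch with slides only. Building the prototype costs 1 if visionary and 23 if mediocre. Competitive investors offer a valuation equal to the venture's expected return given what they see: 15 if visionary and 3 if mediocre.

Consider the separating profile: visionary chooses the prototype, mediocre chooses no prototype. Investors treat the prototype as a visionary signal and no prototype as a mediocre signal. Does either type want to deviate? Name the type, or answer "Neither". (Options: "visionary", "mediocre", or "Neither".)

Neither

The prototype pays 15; no prototype pays 3.
visionary: assigned the prototype, nets 15 − 1 = 14; deviating to no prototype nets 3.
mediocre: assigned no prototype, nets 3; deviating to the prototype nets 15 − 23 = -8.
Both types strictly prefer their assigned action; no profitable deviation.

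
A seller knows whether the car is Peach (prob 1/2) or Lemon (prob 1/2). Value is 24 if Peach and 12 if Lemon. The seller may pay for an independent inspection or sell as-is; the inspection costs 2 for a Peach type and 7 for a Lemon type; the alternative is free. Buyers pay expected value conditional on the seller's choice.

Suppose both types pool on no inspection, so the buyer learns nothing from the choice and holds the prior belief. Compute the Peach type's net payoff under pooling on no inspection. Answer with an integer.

Pooled price = 1/2·24 + 1/2·12 = 18.
Peach pays no cost for no inspection, so net payoff = 18.

18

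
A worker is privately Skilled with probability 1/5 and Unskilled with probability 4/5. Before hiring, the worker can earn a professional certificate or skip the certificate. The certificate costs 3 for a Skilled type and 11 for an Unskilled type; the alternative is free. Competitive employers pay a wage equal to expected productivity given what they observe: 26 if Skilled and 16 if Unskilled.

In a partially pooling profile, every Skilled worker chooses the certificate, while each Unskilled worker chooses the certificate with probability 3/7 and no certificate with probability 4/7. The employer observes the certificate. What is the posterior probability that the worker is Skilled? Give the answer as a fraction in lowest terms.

7/19

P(the certificate) = (1/5)·1 + (4/5)·(3/7) = 19/35.
By Bayes' rule, P(Skilled | the certificate) = (1/5) / (19/35) = 7/19.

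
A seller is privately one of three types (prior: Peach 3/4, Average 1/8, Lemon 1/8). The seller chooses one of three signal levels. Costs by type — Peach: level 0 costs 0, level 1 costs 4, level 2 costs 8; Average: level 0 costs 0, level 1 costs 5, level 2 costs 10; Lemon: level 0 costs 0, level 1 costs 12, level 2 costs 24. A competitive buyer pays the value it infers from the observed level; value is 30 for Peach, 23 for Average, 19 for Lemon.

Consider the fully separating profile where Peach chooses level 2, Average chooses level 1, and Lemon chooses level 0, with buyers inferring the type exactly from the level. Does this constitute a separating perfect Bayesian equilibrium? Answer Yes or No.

No

Separating prices: level 2 → 30, level 1 → 23, level 0 → 19.
Peach (assigned level 2): level 0: 19 − 0 = 19; level 1: 23 − 4 = 19; level 2: 30 − 8 = 22. Peach stays.
Average (assigned level 1): level 0: 19 − 0 = 19; level 1: 23 − 5 = 18; level 2: 30 − 10 = 20. Average prefers level 2.
Lemon (assigned level 0): level 0: 19 − 0 = 19; level 1: 23 − 12 = 11; level 2: 30 − 24 = 6. Lemon stays.
At least one type deviates; the separating profile fails.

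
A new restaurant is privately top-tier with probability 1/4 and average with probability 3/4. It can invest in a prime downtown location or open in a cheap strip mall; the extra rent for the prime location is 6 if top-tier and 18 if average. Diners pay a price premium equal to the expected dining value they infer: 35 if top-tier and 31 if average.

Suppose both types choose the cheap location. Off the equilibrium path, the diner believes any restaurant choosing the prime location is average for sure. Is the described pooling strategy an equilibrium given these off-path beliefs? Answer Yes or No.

On path, the diner holds the prior and pays 1/4·35 + 3/4·31 = 32. Off path (the prime location), believing average, it pays 31.
top-tier: the cheap location nets 32; the prime location nets 31 − 6 = 25. top-tier stays.
average: the cheap location nets 32; the prime location nets 31 − 18 = 13. average stays.
No type deviates, so pooling is sustained.

Yes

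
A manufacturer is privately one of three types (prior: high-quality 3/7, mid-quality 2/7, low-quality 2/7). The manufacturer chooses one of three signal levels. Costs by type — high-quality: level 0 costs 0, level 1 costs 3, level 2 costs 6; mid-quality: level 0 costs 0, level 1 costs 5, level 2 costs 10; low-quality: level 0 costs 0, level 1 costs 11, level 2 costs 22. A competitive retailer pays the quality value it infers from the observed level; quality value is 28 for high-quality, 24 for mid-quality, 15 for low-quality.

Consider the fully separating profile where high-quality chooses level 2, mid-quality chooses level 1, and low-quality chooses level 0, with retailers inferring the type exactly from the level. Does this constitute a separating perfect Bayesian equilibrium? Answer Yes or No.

Yes

Separating prices: level 2 → 28, level 1 → 24, level 0 → 15.
high-quality (assigned level 2): level 0: 15 − 0 = 15; level 1: 24 − 3 = 21; level 2: 28 − 6 = 22. high-quality stays.
mid-quality (assigned level 1): level 0: 15 − 0 = 15; level 1: 24 − 5 = 19; level 2: 28 − 10 = 18. mid-quality stays.
low-quality (assigned level 0): level 0: 15 − 0 = 15; level 1: 24 − 11 = 13; level 2: 28 − 22 = 6. low-quality stays.
Every type prefers its assigned level; separation holds.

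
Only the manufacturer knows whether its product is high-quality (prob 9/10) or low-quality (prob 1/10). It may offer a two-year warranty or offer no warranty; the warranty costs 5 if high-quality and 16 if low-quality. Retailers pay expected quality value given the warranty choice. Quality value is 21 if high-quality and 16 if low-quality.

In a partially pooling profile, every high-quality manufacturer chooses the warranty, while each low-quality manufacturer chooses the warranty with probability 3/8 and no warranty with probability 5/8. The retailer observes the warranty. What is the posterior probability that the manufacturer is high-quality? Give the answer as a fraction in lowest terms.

24/25

P(the warranty) = (9/10)·1 + (1/10)·(3/8) = 15/16.
By Bayes' rule, P(high-quality | the warranty) = (9/10) / (15/16) = 24/25.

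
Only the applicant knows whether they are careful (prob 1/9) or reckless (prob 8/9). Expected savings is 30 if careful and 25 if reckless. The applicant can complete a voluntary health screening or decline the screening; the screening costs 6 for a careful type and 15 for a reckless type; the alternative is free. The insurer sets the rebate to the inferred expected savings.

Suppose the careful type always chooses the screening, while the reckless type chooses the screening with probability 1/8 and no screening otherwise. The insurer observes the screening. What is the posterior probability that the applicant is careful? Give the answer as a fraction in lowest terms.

1/2

P(the screening) = (1/9)·1 + (8/9)·(1/8) = 2/9.
By Bayes' rule, P(careful | the screening) = (1/9) / (2/9) = 1/2.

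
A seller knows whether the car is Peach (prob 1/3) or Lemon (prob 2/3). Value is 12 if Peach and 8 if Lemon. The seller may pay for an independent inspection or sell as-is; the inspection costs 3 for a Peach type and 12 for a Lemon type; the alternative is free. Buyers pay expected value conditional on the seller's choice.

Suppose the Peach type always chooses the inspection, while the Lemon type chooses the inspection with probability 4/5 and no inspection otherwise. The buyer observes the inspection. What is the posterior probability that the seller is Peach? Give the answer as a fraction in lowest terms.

5/13

P(the inspection) = (1/3)·1 + (2/3)·(4/5) = 13/15.
By Bayes' rule, P(Peach | the inspection) = (1/3) / (13/15) = 5/13.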